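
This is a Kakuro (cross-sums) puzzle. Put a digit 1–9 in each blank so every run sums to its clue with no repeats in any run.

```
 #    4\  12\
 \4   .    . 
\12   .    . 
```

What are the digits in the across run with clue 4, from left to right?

1 3

4 in 2 cells must be {1,3}.
The 4 across and the 12 down share only 3, so R1C2 = 3.
The 12 across and the 4 down share only 3, so R2C1 = 3.
R2C2 = 12 − 3 = 9 completes the 12 across.
R1C1 = 4 − 3 = 1 completes the 4 across.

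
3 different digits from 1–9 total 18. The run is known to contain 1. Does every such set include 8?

Yes

The only way to make 18 from 3 distinct digits under that restriction is {1,8,9}, which contains 8.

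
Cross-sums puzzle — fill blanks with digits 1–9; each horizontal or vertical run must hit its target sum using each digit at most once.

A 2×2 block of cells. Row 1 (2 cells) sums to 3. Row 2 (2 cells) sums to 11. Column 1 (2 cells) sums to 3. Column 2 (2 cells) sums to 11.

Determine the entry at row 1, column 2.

3 in 2 cells must be {1,2}.
The 3 across and the 11 down share only 2, so (1,2) = 2.
The 11 across and the 3 down share only 2, so (2,1) = 2.
(2,2) = 11 − 2 = 9 completes the 11 across.
(1,1) = 3 − 2 = 1 completes the 3 across.

2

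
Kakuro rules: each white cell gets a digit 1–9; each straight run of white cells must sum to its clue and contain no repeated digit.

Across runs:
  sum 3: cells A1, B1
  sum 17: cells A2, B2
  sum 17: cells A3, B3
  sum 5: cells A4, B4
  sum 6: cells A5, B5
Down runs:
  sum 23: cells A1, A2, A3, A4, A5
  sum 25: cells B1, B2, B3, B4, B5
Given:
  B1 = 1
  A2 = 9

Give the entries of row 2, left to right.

3 in 2 cells must be {1,2}; 17 in 2 cells must be {8,9}.
A1 = 3 − 1 = 2 completes the 3 across.
B2 = 17 − 9 = 8 completes the 17 across.

9 8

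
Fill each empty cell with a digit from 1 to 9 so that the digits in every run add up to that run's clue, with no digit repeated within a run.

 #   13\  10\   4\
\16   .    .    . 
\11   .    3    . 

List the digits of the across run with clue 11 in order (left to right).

4 in 2 cells must be {1,3}.
R1C2 = 10 − 3 = 7 completes the 10 down.
Given what's placed, R2C3 must be 1 to fit the 11 across and 4 down.
R1C3 = 4 − 1 = 3 completes the 4 down.
R2C1 = 11 − 4 = 7 completes the 11 across.
R1C1 = 16 − 10 = 6 completes the 16 across.

7 3 1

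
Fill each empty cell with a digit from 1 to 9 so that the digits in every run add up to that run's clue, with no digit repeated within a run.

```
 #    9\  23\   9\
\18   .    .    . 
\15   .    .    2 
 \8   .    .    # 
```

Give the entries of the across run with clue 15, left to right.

4 9 2

23 in 3 cells must be {6,8,9}.
R1C3 = 9 − 2 = 7 completes the 9 down.
R3C2 = 6: only digit in both the 8-across and 23-down candidate sets.
R3C1 = 8 − 6 = 2 completes the 8 across.
Nothing is forced directly, so branch on R1C1, whose candidates are 3 or 6. If R1C1 = 6: then R1C2 would have to be in {5} for the 18 across but in {8,9} for the 23 down — contradiction. So R1C1 = 3.
R1C2 = 18 − 10 = 8 completes the 18 across.
R2C1 = 9 − 5 = 4 completes the 9 down.
R2C2 = 15 − 6 = 9 completes the 15 across.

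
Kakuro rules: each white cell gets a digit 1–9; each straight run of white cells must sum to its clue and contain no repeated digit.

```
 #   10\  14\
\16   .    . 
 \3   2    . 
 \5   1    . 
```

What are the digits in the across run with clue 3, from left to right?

2, 1

16 in 2 cells must be {7,9}; 3 in 2 cells must be {1,2}.
R1C1 = 10 − 3 = 7 completes the 10 down.
R1C2 = 16 − 7 = 9 completes the 16 across.
R2C2 = 3 − 2 = 1 completes the 3 across.
R3C2 = 5 − 1 = 4 completes the 5 across.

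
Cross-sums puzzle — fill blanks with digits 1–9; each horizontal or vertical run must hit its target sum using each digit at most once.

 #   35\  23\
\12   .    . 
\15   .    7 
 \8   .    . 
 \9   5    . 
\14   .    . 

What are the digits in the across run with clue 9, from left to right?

35 in 5 cells must be {5,6,7,8,9}.
R2C1 = 15 − 7 = 8 completes the 15 across.
R4C2 = 9 − 5 = 4 completes the 9 across.

5 4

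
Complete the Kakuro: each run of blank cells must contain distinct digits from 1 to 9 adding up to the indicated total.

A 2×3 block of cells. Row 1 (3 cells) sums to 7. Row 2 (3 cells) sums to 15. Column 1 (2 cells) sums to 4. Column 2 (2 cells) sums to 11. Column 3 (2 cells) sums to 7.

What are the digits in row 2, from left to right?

7 in 3 cells must be {1,2,4}; 4 in 2 cells must be {1,3}.
The 7 across and the 4 down share only 1, so (1,1) = 1.
(2,1) = 4 − 1 = 3 completes the 4 down.
Nothing is forced directly, so branch on (2,3), whose candidates are 4 or 5. If (2,3) = 4: then (1,3) would have to be in {2,4} for the 7 across but in {3} for the 7 down — contradiction. So (2,3) = 5.
(1,3) = 7 − 5 = 2 completes the 7 down.
(2,2) = 15 − 8 = 7 completes the 15 across.
(1,2) = 7 − 3 = 4 completes the 7 across.

3 7 5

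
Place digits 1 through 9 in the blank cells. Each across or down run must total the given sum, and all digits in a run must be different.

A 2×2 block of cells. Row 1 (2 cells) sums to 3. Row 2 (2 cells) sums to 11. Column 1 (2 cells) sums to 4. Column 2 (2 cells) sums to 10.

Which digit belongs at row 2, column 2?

3 in 2 cells must be {1,2}; 4 in 2 cells must be {1,3}.
The 3 across and the 4 down share only 1, so (1,1) = 1.
(1,2) = 3 − 1 = 2 completes the 3 across.
(2,1) = 4 − 1 = 3 completes the 4 down.
(2,2) = 11 − 3 = 8 completes the 11 across.

8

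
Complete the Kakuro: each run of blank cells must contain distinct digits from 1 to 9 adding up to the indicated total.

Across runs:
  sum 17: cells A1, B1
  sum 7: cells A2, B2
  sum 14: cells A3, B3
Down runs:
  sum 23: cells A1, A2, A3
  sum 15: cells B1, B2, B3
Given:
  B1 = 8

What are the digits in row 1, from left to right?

17 in 2 cells must be {8,9}; 23 in 3 cells must be {6,8,9}.
A1 = 17 − 8 = 9 completes the 17 across.
A2 = 6: the only remaining digit allowed by both the 7 across and the 23 down.
B2 = 7 − 6 = 1 completes the 7 across.
A3 = 23 − 15 = 8 completes the 23 down.
B3 = 14 − 8 = 6 completes the 14 across.

9 8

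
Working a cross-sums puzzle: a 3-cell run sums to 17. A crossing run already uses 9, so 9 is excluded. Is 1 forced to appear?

No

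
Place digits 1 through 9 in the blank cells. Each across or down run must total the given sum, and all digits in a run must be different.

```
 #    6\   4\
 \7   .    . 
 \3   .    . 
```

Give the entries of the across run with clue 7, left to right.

4, 3

3 in 2 cells must be {1,2}; 4 in 2 cells must be {1,3}.
The 3 across and the 4 down share only 1, so R2C2 = 1.
R1C2 = 4 − 1 = 3 completes the 4 down.
R2C1 = 3 − 1 = 2 completes the 3 across.
R1C1 = 7 − 3 = 4 completes the 7 across.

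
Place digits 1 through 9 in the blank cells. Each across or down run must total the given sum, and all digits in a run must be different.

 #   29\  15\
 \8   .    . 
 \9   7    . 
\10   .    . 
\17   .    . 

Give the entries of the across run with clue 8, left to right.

5, 3

17 in 2 cells must be {8,9}; 29 in 4 cells must be {5,7,8,9}.
R1C1 = 5: the only remaining digit allowed by both the 8 across and the 29 down.
R1C2 = 8 − 5 = 3 completes the 8 across.
R2C2 = 9 − 7 = 2 completes the 9 across.
R4C2 = 9: the only remaining digit allowed by both the 17 across and the 15 down.
R3C2 = 15 − 14 = 1 completes the 15 down.
R4C1 = 17 − 9 = 8 completes the 17 across.
R3C1 = 10 − 1 = 9 completes the 10 across.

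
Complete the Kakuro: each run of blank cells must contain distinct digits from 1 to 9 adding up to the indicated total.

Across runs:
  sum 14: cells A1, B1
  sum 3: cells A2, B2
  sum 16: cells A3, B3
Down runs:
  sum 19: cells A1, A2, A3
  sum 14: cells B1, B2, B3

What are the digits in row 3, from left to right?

3 in 2 cells must be {1,2}; 16 in 2 cells must be {7,9}.
The 3 across and the 19 down share only 2, so A2 = 2.
B2 = 3 − 2 = 1 completes the 3 across.
Given what's placed, A3 must be 9 to fit the 16 across and 19 down.
B3 = 16 − 9 = 7 completes the 16 across.
A1 = 19 − 11 = 8 completes the 19 down.
B1 = 14 − 8 = 6 completes the 14 across.

9 7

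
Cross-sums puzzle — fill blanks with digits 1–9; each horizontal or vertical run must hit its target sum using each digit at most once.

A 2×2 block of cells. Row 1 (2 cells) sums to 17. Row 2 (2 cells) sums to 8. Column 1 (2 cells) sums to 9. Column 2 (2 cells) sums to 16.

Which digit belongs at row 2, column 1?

1

17 in 2 cells must be {8,9}; 16 in 2 cells must be {7,9}.
The 17 across and the 9 down share only 8, so (1,1) = 8.
(1,2) = 17 − 8 = 9 completes the 17 across.
(2,1) = 9 − 8 = 1 completes the 9 down.
(2,2) = 8 − 1 = 7 completes the 8 across.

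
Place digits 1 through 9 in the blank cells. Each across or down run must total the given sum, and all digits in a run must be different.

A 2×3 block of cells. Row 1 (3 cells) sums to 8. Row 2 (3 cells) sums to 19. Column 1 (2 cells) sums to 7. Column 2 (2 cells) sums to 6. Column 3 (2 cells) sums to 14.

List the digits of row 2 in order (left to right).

The 8 across and the 14 down share only 5, so (1,3) = 5.
(2,3) = 14 − 5 = 9 completes the 14 down.
Nothing is forced directly, so branch on (2,2), whose candidates are 2 or 4. If (2,2) = 2: then (1,2) would have to be in {1,2} for the 8 across but in {4} for the 6 down — contradiction. So (2,2) = 4.
(1,2) = 6 − 4 = 2 completes the 6 down.
(2,1) = 19 − 13 = 6 completes the 19 across.
(1,1) = 8 − 7 = 1 completes the 8 across.

6 4 9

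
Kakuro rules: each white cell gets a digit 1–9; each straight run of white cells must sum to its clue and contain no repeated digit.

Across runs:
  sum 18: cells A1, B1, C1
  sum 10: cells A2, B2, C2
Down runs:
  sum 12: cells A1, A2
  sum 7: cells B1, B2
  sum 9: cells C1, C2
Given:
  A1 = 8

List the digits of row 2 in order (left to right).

4 1 5

A2 = 12 − 8 = 4 completes the 12 down.
No cell is forced outright now. B2 can only be 1 or 5 (the digits allowed by both its 10 across and its 7 down). If B2 = 5: then B1 would have to be in {1,3,4,6,7,9} for the 18 across but in {2} for the 7 down — contradiction. So B2 = 1.
B1 = 7 − 1 = 6 completes the 7 down.
C1 = 18 − 14 = 4 completes the 18 across.
C2 = 10 − 5 = 5 completes the 10 across.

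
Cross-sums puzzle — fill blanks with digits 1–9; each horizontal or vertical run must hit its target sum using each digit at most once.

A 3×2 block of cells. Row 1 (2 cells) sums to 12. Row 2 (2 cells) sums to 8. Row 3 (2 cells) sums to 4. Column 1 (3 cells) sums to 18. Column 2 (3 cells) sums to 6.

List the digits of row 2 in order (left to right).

4 in 2 cells must be {1,3}; 6 in 3 cells must be {1,2,3}.
The 12 across and the 6 down share only 3, so (1,2) = 3.
Given what's placed, (3,2) must be 1 to fit the 4 across and 6 down.
(1,1) = 12 − 3 = 9 completes the 12 across.
(2,2) = 6 − 4 = 2 completes the 6 down.
(3,1) = 4 − 1 = 3 completes the 4 across.
(2,1) = 8 − 2 = 6 completes the 8 across.

6 2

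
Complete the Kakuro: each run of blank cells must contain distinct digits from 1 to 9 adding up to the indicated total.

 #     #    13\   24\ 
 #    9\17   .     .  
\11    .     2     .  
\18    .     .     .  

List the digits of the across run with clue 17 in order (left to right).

8 9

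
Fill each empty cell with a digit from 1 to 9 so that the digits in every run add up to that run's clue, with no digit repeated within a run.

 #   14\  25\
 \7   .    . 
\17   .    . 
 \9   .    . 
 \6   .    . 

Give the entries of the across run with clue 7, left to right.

3 4

17 in 2 cells must be {8,9}.
Only 8 fits R2C1 under both its across sum 17 and down sum 14.
R2C2 = 17 − 8 = 9 completes the 17 across.
Nothing is forced directly, so branch on R4C1, whose candidates are 1 or 2. If R4C1 = 2: that forces R4C2 = 4, R1C2 = 5, R3C2 = 7, after which R1C1 would have to be in {2} for the 7 across but in {1,3} for the 14 down — contradiction. So R4C1 = 1.
R4C2 = 6 − 1 = 5 completes the 6 across.
No cell is forced outright now. R1C1 can only be 2 or 3 (the digits allowed by both its 7 across and its 14 down). If R1C1 = 2: then R1C2 would have to be in {5} for the 7 across but in {3,4,7,8} for the 25 down — contradiction. So R1C1 = 3.
R1C2 = 7 − 3 = 4 completes the 7 across.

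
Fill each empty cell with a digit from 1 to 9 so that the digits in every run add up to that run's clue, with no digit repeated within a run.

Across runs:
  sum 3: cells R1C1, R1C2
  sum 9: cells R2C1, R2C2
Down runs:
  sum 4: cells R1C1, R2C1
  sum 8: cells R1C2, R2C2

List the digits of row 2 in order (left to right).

3 in 2 cells must be {1,2}; 4 in 2 cells must be {1,3}.
The 3 across and the 4 down share only 1, so R1C1 = 1.
R1C2 = 3 − 1 = 2 completes the 3 across.
R2C1 = 4 − 1 = 3 completes the 4 down.
R2C2 = 9 − 3 = 6 completes the 9 across.

3, 6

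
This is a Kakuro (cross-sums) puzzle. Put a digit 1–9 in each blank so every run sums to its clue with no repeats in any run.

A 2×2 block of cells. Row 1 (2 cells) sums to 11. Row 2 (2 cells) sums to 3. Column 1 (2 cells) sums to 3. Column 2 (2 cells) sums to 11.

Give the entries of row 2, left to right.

1 2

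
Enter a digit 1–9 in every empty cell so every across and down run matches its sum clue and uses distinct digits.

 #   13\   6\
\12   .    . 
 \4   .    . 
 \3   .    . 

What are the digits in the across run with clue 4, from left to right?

3 1

4 in 2 cells must be {1,3}; 3 in 2 cells must be {1,2}; 6 in 3 cells must be {1,2,3}.
The 12 across and the 6 down share only 3, so R1C2 = 3.
Given what's placed, R2C2 must be 1 to fit the 4 across and 6 down.
R3C2 = 6 − 4 = 2 completes the 6 down.
R1C1 = 12 − 3 = 9 completes the 12 across.
R2C1 = 4 − 1 = 3 completes the 4 across.
R3C1 = 3 − 2 = 1 completes the 3 across.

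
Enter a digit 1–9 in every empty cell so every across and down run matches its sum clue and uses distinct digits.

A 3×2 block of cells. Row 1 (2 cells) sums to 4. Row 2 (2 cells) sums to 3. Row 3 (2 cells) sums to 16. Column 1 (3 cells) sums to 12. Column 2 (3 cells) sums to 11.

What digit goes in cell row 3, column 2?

7

4 in 2 cells must be {1,3}; 3 in 2 cells must be {1,2}; 16 in 2 cells must be {7,9}.
The 16 across and the 11 down share only 7, so (3,2) = 7.
Given what's placed, (2,2) must be 1 to fit the 3 across and 11 down.
(3,1) = 16 − 7 = 9 completes the 16 across.
(1,1) = 1: the only remaining digit allowed by both the 4 across and the 12 down.
(1,2) = 4 − 1 = 3 completes the 4 across.
(2,1) = 3 − 1 = 2 completes the 3 across.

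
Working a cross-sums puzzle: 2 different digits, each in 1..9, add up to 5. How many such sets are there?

2

2 distinct digits from 1–9 sum between 3 and 17.
Enumerating: {1,4}, {2,3}.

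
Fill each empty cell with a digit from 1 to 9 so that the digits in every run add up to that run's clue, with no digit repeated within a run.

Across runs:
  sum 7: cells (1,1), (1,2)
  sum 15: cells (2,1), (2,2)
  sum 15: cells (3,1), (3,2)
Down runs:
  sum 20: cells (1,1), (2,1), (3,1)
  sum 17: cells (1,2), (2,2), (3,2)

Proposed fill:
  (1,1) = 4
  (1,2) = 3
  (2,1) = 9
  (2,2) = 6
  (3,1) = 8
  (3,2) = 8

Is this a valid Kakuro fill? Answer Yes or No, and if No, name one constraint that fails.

No — the across run (3,1)–(3,2) sums to 16, not 15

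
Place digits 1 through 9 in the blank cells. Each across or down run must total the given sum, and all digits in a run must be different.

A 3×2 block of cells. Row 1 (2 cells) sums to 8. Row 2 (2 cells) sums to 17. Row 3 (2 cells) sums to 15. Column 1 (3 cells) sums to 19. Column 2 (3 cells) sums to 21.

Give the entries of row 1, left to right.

17 in 2 cells must be {8,9}.
Nothing is forced directly, so branch on (1,2), whose candidates are 5 or 6 or 7. If (1,2) = 5: that forces (1,1) = 3, (2,1) = 9, after which (2,2) would have to be in {8} for the 17 across but in {7,9} for the 21 down — contradiction. If (1,2) = 7: then (1,1) would have to be in {1} for the 8 across but in {2,3,4,5,6,7,8,9} for the 19 down — contradiction. So (1,2) = 6.
(1,1) = 8 − 6 = 2 completes the 8 across.
Given what's placed, (2,2) must be 8 to fit the 17 across and 21 down.
(3,2) = 21 − 14 = 7 completes the 21 down.
(2,1) = 17 − 8 = 9 completes the 17 across.
(3,1) = 15 − 7 = 8 completes the 15 across.

2, 6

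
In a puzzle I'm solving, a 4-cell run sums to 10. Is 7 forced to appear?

No

The only way to make 10 from 4 distinct digits is {1,2,3,4}, which does not contain 7.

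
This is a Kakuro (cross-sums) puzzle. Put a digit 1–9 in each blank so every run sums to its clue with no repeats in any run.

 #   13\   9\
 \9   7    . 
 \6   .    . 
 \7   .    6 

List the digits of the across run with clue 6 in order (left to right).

5 1

R1C2 = 9 − 7 = 2 completes the 9 across.
R2C2 = 9 − 8 = 1 completes the 9 down.
R3C1 = 7 − 6 = 1 completes the 7 across.
R2C1 = 6 − 1 = 5 completes the 6 across.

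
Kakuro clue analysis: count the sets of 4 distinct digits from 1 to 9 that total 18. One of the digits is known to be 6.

4 distinct digits from 1–9 sum between 10 and 30.
Keeping only sets containing 6.
Enumerating: {1,2,6,9}, {1,3,6,8}, {1,4,6,7}, {2,3,6,7}, {3,4,5,6}.

5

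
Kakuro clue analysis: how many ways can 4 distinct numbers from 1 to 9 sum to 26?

5

4 distinct digits from 1–9 sum between 10 and 30.
Enumerating: {2,7,8,9}, {3,6,8,9}, {4,5,8,9}, {4,6,7,9}, {5,6,7,8}.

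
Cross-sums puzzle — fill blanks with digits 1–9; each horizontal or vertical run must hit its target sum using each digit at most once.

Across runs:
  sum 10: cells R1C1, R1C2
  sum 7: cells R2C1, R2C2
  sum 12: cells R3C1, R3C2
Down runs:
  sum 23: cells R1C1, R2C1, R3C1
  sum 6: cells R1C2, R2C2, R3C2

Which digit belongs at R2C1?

23 in 3 cells must be {6,8,9}; 6 in 3 cells must be {1,2,3}.
The 7 across and the 23 down share only 6, so R2C1 = 6.
R2C2 = 7 − 6 = 1 completes the 7 across.
Given what's placed, R3C2 must be 3 to fit the 12 across and 6 down.
R1C2 = 6 − 4 = 2 completes the 6 down.
R3C1 = 12 − 3 = 9 completes the 12 across.
R1C1 = 10 − 2 = 8 completes the 10 across.

6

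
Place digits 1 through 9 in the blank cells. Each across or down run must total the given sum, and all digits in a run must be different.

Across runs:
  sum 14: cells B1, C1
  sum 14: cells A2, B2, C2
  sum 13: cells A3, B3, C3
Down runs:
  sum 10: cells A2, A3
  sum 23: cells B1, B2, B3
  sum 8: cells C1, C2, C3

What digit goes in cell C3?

2

23 in 3 cells must be {6,8,9}.
Only 5 fits C1 under both its across sum 14 and down sum 8.
B1 = 14 − 5 = 9 completes the 14 across.
Nothing is forced directly, so branch on C2, whose candidates are 1 or 2. If C2 = 2: that forces B2 = 8, B3 = 6, after which C3 would have to be in {2,3,4,5} for the 13 across but in {1} for the 8 down — contradiction. So C2 = 1.
C3 = 8 − 6 = 2 completes the 8 down.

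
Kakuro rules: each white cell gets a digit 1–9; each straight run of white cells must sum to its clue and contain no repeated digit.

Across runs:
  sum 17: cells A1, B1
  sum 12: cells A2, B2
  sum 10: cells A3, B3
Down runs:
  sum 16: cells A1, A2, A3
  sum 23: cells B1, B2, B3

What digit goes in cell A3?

4

17 in 2 cells must be {8,9}; 23 in 3 cells must be {6,8,9}.
Nothing is forced directly, so branch on A1, whose candidates are 8 or 9. If A1 = 8: that forces B1 = 9, B2 = 8, B3 = 6, after which A2 would have to be in {4} for the 12 across but in {1,2,3,5,6,7} for the 16 down — contradiction. So A1 = 9.
B1 = 17 − 9 = 8 completes the 17 across.
Given what's placed, B2 must be 9 to fit the 12 across and 23 down.
B3 = 23 − 17 = 6 completes the 23 down.
A2 = 12 − 9 = 3 completes the 12 across.
A3 = 10 − 6 = 4 completes the 10 across.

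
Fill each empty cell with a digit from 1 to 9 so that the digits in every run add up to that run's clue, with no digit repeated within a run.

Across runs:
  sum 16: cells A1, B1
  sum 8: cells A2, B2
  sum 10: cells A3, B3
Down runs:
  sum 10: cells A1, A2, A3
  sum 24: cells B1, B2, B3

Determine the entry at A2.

16 in 2 cells must be {7,9}; 24 in 3 cells must be {7,8,9}.
The 16 across and the 10 down share only 7, so A1 = 7.
B1 = 16 − 7 = 9 completes the 16 across.
Given what's placed, B2 must be 7 to fit the 8 across and 24 down.
B3 = 24 − 16 = 8 completes the 24 down.
A2 = 8 − 7 = 1 completes the 8 across.
A3 = 10 − 8 = 2 completes the 10 across.

1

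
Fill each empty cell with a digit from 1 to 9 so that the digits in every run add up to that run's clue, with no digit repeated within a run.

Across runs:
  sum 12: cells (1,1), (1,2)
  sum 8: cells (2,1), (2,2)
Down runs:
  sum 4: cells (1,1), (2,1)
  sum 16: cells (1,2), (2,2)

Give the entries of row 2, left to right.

4 in 2 cells must be {1,3}; 16 in 2 cells must be {7,9}.
The 12 across and the 4 down share only 3, so (1,1) = 3.
(1,2) = 12 − 3 = 9 completes the 12 across.
(2,1) = 4 − 3 = 1 completes the 4 down.
(2,2) = 8 − 1 = 7 completes the 8 across.

1 7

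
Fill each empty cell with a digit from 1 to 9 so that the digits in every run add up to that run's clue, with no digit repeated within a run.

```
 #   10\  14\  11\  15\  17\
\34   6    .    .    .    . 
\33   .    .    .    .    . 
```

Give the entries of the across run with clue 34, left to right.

6, 9, 4, 7, 8

34 in 5 cells must be {4,6,7,8,9}; 17 in 2 cells must be {8,9}.
R2C1 = 10 − 6 = 4 completes the 10 down.
No cell is forced outright now. R1C2 can only be 8 or 9 (the digits allowed by both its 34 across and its 14 down). If R1C2 = 8: that forces R1C5 = 9, after which R2C2 would have to be in {5,7,8,9} for the 33 across but in {6} for the 14 down — contradiction. So R1C2 = 9.
Given what's placed, R1C5 must be 8 to fit the 34 across and 17 down.
R2C2 = 14 − 9 = 5 completes the 14 down.
R2C5 = 17 − 8 = 9 completes the 17 down.
Given what's placed, R1C4 must be 7 to fit the 34 across and 15 down.
R2C4 = 15 − 7 = 8 completes the 15 down.
R1C3 = 34 − 30 = 4 completes the 34 across.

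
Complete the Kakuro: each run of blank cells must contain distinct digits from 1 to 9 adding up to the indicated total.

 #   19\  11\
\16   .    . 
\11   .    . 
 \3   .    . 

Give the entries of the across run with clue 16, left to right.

16 in 2 cells must be {7,9}; 3 in 2 cells must be {1,2}.
The 16 across and the 11 down share only 7, so R1C2 = 7.
Given what's placed, R2C2 must be 3 to fit the 11 across and 11 down.
R3C1 = 2: only digit in both the 3-across and 19-down candidate sets.
R3C2 = 3 − 2 = 1 completes the 3 across.
R1C1 = 16 − 7 = 9 completes the 16 across.
R2C1 = 11 − 3 = 8 completes the 11 across.

9, 7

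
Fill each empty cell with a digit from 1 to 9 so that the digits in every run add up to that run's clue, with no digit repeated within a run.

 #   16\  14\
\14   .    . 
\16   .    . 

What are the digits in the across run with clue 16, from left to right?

7 9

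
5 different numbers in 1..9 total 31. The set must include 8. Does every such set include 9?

Yes

Every partition of 31 into 5 distinct digits under that restriction includes 9: {1,6,7,8,9}, {2,5,7,8,9}, {3,4,7,8,9}, {3,5,6,8,9}.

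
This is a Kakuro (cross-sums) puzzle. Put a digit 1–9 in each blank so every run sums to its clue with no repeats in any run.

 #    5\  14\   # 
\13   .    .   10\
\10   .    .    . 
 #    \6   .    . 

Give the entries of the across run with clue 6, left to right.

The 13 across and the 5 down share only 4, so R1C1 = 4.
R1C2 = 13 − 4 = 9 completes the 13 across.
R2C1 = 5 − 4 = 1 completes the 5 down.
No cell is forced outright now. R3C3 can only be 1 or 2 or 4 (the digits allowed by both its 6 across and its 10 down). If R3C3 = 1: then R2C3 would have to be in {2,3,4,5,6,7} for the 10 across but in {9} for the 10 down — contradiction. If R3C3 = 2: then R2C3 would have to be in {2,3,4,5,6,7} for the 10 across but in {8} for the 10 down — contradiction. So R3C3 = 4.
R2C3 = 10 − 4 = 6 completes the 10 down.
R3C2 = 6 − 4 = 2 completes the 6 across.
R2C2 = 10 − 7 = 3 completes the 10 across.

2 4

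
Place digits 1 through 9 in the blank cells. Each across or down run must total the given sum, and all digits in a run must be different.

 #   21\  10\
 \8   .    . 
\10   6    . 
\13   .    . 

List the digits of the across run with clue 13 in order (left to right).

8 5

Given what's placed, R1C1 must be 7 to fit the 8 across and 21 down.
R1C2 = 8 − 7 = 1 completes the 8 across.
R2C2 = 10 − 6 = 4 completes the 10 across.
R3C1 = 21 − 13 = 8 completes the 21 down.
R3C2 = 13 − 8 = 5 completes the 13 across.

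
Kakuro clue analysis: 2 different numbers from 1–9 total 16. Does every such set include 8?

The only way to make 16 from 2 distinct digits is {7,9}, which does not contain 8.

No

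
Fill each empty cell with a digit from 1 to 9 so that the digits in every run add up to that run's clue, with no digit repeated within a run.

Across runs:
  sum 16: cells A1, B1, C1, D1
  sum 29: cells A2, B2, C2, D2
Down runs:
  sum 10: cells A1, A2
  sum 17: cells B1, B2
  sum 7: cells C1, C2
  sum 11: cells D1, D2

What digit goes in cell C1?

2

29 in 4 cells must be {5,7,8,9}; 17 in 2 cells must be {8,9}.
Only 5 fits C2 under both its across sum 29 and down sum 7.
C1 = 7 − 5 = 2 completes the 7 down.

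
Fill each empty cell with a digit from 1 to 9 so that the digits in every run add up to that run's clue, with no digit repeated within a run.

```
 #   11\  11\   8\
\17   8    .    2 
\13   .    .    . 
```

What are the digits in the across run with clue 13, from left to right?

3 4 6

R1C2 = 17 − 10 = 7 completes the 17 across.
R2C1 = 11 − 8 = 3 completes the 11 down.
R2C2 = 11 − 7 = 4 completes the 11 down.
R2C3 = 13 − 7 = 6 completes the 13 across.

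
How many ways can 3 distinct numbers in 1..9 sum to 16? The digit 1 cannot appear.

3 distinct digits from 1–9 sum between 6 and 24.
Dropping sets that contain 1.
Enumerating: {2,5,9}, {2,6,8}, {3,4,9}, {3,5,8}, {3,6,7}, {4,5,7}.

6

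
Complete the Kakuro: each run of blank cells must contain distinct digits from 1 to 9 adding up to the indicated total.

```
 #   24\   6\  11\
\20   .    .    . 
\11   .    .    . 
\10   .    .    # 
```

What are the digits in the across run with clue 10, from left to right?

24 in 3 cells must be {7,8,9}; 6 in 3 cells must be {1,2,3}.
Only 3 fits R1C2 under both its across sum 20 and down sum 6.
Nothing is forced directly, so branch on R2C2, whose candidates are 1 or 2. If R2C2 = 2: that forces R2C1 = 8, after which R2C3 would have to be in {1} for the 11 across but in {2,3,4,5,6,7,8,9} for the 11 down — contradiction. So R2C2 = 1.
R3C2 = 6 − 4 = 2 completes the 6 down.
R3C1 = 10 − 2 = 8 completes the 10 across.

8 2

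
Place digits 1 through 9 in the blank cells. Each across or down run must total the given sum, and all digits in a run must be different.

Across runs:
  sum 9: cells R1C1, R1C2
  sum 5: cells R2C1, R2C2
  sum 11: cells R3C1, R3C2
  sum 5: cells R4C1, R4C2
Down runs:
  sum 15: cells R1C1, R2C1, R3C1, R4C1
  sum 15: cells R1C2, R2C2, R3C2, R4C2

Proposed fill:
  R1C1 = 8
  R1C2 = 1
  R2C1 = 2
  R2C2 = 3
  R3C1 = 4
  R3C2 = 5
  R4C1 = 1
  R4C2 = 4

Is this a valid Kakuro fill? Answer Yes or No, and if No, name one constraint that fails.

No — the down run R1C2–R4C2 sums to 13, not 15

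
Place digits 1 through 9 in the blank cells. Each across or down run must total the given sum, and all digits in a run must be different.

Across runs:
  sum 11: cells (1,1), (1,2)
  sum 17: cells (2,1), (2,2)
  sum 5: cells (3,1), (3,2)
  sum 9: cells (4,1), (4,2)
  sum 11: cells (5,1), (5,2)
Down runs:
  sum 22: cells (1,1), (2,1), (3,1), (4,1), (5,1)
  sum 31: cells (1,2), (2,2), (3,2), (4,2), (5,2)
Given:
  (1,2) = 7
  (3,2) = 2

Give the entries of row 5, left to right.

6 5

17 in 2 cells must be {8,9}.
(1,1) = 11 − 7 = 4 completes the 11 across.
(3,1) = 5 − 2 = 3 completes the 5 across.
Nothing is forced directly, so branch on (4,2), whose candidates are 5 or 8. If (4,2) = 5: then (4,1) would have to be in {4} for the 9 across but in {1,2,5,6,7,8,9} for the 22 down — contradiction. So (4,2) = 8.
Given what's placed, (2,2) must be 9 to fit the 17 across and 31 down.
(4,1) = 9 − 8 = 1 completes the 9 across.
(5,2) = 31 − 26 = 5 completes the 31 down.
(2,1) = 17 − 9 = 8 completes the 17 across.
(5,1) = 11 − 5 = 6 completes the 11 across.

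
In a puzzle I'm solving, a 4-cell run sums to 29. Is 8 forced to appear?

Yes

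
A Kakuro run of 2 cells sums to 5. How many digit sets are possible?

2

2 distinct digits from 1–9 sum between 3 and 17.
Enumerating: {1,4}, {2,3}.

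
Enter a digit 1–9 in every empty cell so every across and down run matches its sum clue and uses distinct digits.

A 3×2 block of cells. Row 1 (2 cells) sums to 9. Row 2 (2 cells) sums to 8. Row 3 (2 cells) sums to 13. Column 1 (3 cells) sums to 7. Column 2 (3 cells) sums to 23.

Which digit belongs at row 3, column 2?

9

7 in 3 cells must be {1,2,4}; 23 in 3 cells must be {6,8,9}.
The 8 across and the 23 down share only 6, so (2,2) = 6.
The 13 across and the 7 down share only 4, so (3,1) = 4.
(3,2) = 13 − 4 = 9 completes the 13 across.
(1,2) = 23 − 15 = 8 completes the 23 down.
(2,1) = 8 − 6 = 2 completes the 8 across.
(1,1) = 9 − 8 = 1 completes the 9 across.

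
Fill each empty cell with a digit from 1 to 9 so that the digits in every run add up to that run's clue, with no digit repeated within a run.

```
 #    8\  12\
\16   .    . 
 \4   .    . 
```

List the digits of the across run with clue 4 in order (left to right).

16 in 2 cells must be {7,9}; 4 in 2 cells must be {1,3}.
The 16 across and the 8 down share only 7, so R1C1 = 7.
R1C2 = 16 − 7 = 9 completes the 16 across.
R2C1 = 8 − 7 = 1 completes the 8 down.
R2C2 = 4 − 1 = 3 completes the 4 across.

1 3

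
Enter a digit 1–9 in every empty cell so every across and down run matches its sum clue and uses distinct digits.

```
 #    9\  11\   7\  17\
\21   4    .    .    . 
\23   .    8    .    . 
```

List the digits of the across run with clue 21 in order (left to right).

17 in 2 cells must be {8,9}.
R1C2 = 11 − 8 = 3 completes the 11 down.
R2C1 = 9 − 4 = 5 completes the 9 down.
Given what's placed, R2C4 must be 9 to fit the 23 across and 17 down.
R1C4 = 17 − 9 = 8 completes the 17 down.
R2C3 = 23 − 22 = 1 completes the 23 across.
R1C3 = 21 − 15 = 6 completes the 21 across.

4, 3, 6, 8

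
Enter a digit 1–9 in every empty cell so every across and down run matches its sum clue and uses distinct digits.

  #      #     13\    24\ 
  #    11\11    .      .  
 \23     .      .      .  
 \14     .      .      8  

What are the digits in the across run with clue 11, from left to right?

23 in 3 cells must be {6,8,9}; 24 in 3 cells must be {7,8,9}.
R2C3 = 9: the only remaining digit allowed by both the 23 across and the 24 down.
R1C3 = 24 − 17 = 7 completes the 24 down.
R1C2 = 11 − 7 = 4 completes the 11 across.
No cell is forced outright now. R3C2 can only be 1 or 2 (the digits allowed by both its 14 across and its 13 down). If R3C2 = 2: then R2C2 would have to be in {6,8} for the 23 across but in {7} for the 13 down — contradiction. So R3C2 = 1.
R2C2 = 13 − 5 = 8 completes the 13 down.
R3C1 = 14 − 9 = 5 completes the 14 across.
R2C1 = 23 − 17 = 6 completes the 23 across.

4 7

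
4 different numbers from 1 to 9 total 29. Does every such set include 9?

Yes

The only way to make 29 from 4 distinct digits is {5,7,8,9}, which contains 9.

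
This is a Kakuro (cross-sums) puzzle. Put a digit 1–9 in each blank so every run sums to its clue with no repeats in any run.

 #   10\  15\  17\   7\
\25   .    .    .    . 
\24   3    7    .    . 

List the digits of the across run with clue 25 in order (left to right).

7 8 9 1

17 in 2 cells must be {8,9}.
R1C1 = 10 − 3 = 7 completes the 10 down.
R1C2 = 15 − 7 = 8 completes the 15 down.
R1C3 = 9: the only remaining digit allowed by both the 25 across and the 17 down.
R1C4 = 25 − 24 = 1 completes the 25 across.
R2C3 = 17 − 9 = 8 completes the 17 down.
R2C4 = 24 − 18 = 6 completes the 24 across.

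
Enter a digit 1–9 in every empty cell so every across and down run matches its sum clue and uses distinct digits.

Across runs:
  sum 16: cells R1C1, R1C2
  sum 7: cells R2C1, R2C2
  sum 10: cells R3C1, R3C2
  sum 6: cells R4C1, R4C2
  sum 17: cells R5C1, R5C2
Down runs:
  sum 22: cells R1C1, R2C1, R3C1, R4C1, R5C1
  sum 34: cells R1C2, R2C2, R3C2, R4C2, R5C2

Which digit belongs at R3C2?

16 in 2 cells must be {7,9}; 17 in 2 cells must be {8,9}; 34 in 5 cells must be {4,6,7,8,9}.
Only 4 fits R4C2 under both its across sum 6 and down sum 34.
Given what's placed, R2C2 must be 6 to fit the 7 across and 34 down.
R4C1 = 6 − 4 = 2 completes the 6 across.
R2C1 = 7 − 6 = 1 completes the 7 across.
No cell is forced outright now. R1C1 can only be 7 or 9 (the digits allowed by both its 16 across and its 22 down). If R1C1 = 9: that forces R1C2 = 7, after which R5C1 would have to be in {8,9} for the 17 across but in {3,4,6,7} for the 22 down — contradiction. So R1C1 = 7.
R1C2 = 16 − 7 = 9 completes the 16 across.
Given what's placed, R5C2 must be 8 to fit the 17 across and 34 down.
R3C2 = 34 − 27 = 7 completes the 34 down.

7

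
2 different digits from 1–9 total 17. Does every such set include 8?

Yes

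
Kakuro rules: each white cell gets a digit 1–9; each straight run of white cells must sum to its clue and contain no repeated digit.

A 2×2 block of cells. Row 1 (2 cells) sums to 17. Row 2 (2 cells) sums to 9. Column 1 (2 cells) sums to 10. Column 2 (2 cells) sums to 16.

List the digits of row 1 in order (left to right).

17 in 2 cells must be {8,9}; 16 in 2 cells must be {7,9}.
The 17 across and the 16 down share only 9, so (1,2) = 9.
(2,2) = 16 − 9 = 7 completes the 16 down.
(1,1) = 17 − 9 = 8 completes the 17 across.
(2,1) = 9 − 7 = 2 completes the 9 across.

8 9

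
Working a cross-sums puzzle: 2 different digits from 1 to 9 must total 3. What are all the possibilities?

2 distinct digits from 1–9 sum between 3 and 17.
Only one set works: {1,2}.

{1,2}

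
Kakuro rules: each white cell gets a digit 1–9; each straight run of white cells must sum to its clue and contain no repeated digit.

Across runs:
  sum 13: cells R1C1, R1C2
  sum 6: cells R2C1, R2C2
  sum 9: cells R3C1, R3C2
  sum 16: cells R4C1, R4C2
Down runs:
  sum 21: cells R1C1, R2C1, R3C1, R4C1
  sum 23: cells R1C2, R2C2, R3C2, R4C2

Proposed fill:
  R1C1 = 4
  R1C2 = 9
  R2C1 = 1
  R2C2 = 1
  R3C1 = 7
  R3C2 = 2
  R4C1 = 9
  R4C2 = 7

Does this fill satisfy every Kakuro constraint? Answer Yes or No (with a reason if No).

No — the across run R2C1–R2C2 sums to 2, not 6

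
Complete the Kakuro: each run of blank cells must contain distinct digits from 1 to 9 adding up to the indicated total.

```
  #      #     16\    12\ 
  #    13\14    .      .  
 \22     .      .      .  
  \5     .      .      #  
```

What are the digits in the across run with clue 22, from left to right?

The 5 across and the 13 down share only 4, so R3C1 = 4.
R3C2 = 5 − 4 = 1 completes the 5 across.
R2C1 = 13 − 4 = 9 completes the 13 down.
No cell is forced outright now. R2C3 can only be 5 or 7 or 8 (the digits allowed by both its 22 across and its 12 down). If R2C3 = 5: then R1C3 would have to be in {5,6,8,9} for the 14 across but in {7} for the 12 down — contradiction. If R2C3 = 8: then R1C3 would have to be in {5,6,8,9} for the 14 across but in {4} for the 12 down — contradiction. So R2C3 = 7.
R1C3 = 12 − 7 = 5 completes the 12 down.
R2C2 = 22 − 16 = 6 completes the 22 across.
R1C2 = 14 − 5 = 9 completes the 14 across.

9 6 7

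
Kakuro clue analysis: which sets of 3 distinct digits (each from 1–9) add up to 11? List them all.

3 distinct digits from 1–9 sum between 6 and 24.

{1,2,8}; {1,3,7}; {1,4,6}; {2,3,6}; {2,4,5}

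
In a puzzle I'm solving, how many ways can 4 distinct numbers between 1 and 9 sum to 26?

5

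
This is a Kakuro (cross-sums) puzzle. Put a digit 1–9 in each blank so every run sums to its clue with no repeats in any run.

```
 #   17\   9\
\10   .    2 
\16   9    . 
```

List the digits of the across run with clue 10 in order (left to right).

16 in 2 cells must be {7,9}; 17 in 2 cells must be {8,9}.
R1C1 = 10 − 2 = 8 completes the 10 across.
R2C2 = 16 − 9 = 7 completes the 16 across.

8, 2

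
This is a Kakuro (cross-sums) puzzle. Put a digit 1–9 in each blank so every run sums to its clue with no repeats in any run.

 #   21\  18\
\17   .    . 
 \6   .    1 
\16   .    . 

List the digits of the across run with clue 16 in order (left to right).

7 9

17 in 2 cells must be {8,9}; 16 in 2 cells must be {7,9}.
R2C1 = 6 − 1 = 5 completes the 6 across.
R3C2 = 9: the only remaining digit allowed by both the 16 across and the 18 down.
R1C1 = 9: the only remaining digit allowed by both the 17 across and the 21 down.
R1C2 = 17 − 9 = 8 completes the 17 across.
R3C1 = 16 − 9 = 7 completes the 16 across.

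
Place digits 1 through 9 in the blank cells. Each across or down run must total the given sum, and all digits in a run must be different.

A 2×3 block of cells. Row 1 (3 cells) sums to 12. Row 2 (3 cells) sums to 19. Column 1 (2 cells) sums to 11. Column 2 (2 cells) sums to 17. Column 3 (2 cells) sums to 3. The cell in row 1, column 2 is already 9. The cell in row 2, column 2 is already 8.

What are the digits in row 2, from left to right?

9 8 2

17 in 2 cells must be {8,9}; 3 in 2 cells must be {1,2}.
(1,1) = 2: the only remaining digit allowed by both the 12 across and the 11 down.
(1,3) = 12 − 11 = 1 completes the 12 across.
(2,1) = 11 − 2 = 9 completes the 11 down.
(2,3) = 19 − 17 = 2 completes the 19 across.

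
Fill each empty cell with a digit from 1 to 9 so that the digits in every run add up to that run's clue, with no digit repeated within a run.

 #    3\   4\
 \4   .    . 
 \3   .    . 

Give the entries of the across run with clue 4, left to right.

1 3

4 in 2 cells must be {1,3}; 3 in 2 cells must be {1,2}.
The 4 across and the 3 down share only 1, so R1C1 = 1.
R1C2 = 4 − 1 = 3 completes the 4 across.
R2C1 = 3 − 1 = 2 completes the 3 down.
R2C2 = 3 − 2 = 1 completes the 3 across.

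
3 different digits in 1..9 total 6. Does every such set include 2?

Yes

The only way to make 6 from 3 distinct digits is {1,2,3}, which contains 2.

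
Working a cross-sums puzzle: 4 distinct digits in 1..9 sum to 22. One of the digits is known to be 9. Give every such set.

4 distinct digits from 1–9 sum between 10 and 30.
Keeping only sets containing 9.

{1,4,8,9}; {1,5,7,9}; {2,3,8,9}; {2,4,7,9}; {2,5,6,9}; {3,4,6,9}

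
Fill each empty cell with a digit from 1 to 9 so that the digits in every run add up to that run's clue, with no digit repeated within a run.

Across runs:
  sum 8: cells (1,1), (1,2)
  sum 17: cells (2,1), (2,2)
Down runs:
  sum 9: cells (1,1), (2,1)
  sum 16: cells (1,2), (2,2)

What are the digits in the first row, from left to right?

1 7

17 in 2 cells must be {8,9}; 16 in 2 cells must be {7,9}.
The 8 across and the 16 down share only 7, so (1,2) = 7.
The 17 across and the 9 down share only 8, so (2,1) = 8.
(2,2) = 17 − 8 = 9 completes the 17 across.
(1,1) = 8 − 7 = 1 completes the 8 across.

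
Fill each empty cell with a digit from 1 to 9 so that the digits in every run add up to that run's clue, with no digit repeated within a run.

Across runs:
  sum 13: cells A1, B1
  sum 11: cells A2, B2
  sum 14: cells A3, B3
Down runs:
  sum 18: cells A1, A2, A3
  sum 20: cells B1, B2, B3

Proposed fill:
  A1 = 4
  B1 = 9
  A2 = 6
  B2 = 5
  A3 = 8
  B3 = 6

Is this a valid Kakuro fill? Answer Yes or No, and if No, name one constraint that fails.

Across: 4+9=13; 6+5=11; 8+6=14. Down: 4+6+8=18; 9+5+6=20. No digit repeats within any run.

Yes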